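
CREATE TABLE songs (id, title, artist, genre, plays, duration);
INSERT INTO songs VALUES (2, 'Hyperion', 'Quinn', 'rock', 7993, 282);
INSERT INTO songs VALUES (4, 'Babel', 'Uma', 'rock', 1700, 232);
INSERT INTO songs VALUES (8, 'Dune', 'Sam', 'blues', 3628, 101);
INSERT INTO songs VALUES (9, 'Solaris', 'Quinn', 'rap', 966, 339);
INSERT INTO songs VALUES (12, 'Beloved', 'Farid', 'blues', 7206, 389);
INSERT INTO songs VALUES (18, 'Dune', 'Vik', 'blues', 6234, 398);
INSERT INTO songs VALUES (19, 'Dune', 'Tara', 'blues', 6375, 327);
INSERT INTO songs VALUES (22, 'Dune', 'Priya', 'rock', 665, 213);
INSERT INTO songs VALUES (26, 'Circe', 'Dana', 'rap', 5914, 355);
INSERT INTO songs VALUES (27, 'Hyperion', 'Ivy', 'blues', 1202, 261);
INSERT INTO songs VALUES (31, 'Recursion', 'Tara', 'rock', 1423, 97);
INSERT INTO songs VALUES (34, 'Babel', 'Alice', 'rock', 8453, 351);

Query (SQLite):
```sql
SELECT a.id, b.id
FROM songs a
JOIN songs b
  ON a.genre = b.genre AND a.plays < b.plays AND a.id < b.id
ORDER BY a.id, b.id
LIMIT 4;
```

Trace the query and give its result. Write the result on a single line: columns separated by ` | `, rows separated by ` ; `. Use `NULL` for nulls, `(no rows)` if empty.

2 | 34 ; 4 | 34 ; 8 | 12 ; 8 | 18

Pairs (a,b) with same genre, a.plays < b.plays, a.id < b.id.
genre groups: blues:{8,12,18,19,27} rap:{9,26} rock:{2,4,22,31,34}
Ordered by (a.id, b.id); first 4.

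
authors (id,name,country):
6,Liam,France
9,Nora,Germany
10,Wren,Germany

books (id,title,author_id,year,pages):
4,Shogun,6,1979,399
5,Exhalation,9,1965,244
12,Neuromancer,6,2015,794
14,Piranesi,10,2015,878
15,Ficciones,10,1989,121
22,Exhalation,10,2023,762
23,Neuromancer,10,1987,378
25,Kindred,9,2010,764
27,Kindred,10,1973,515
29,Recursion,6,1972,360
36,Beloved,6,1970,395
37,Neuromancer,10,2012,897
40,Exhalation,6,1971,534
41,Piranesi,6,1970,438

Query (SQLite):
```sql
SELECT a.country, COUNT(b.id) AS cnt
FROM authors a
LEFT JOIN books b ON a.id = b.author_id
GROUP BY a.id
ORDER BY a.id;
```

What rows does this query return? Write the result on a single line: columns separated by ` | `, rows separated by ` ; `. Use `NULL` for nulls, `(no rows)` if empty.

France | 6 ; Germany | 2 ; Germany | 6

LEFT JOIN keeps every authors row; unmatched ones get NULL for books columns.
Group by authors.id and compute COUNT(b.id). COUNT(col) of an all-NULL group is 0.
  6: ids {4, 12, 29, 36, 40, 41} → COUNT(b.id)=6
  9: ids {5, 25} → COUNT(b.id)=2
  10: ids {14, 15, 22, 23, 27, 37} → COUNT(b.id)=6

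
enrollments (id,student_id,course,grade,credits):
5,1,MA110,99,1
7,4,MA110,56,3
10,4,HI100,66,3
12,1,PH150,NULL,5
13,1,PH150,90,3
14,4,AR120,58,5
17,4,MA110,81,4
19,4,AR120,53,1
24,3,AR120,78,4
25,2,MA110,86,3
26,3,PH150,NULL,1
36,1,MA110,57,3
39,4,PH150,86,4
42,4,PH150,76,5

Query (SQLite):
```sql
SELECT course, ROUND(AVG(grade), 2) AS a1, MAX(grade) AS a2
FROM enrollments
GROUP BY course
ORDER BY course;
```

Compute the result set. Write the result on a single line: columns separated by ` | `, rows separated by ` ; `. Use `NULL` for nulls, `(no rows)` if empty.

AR120 | 63 | 78 ; HI100 | 66 | 66 ; MA110 | 75.8 | 99 ; PH150 | 84 | 90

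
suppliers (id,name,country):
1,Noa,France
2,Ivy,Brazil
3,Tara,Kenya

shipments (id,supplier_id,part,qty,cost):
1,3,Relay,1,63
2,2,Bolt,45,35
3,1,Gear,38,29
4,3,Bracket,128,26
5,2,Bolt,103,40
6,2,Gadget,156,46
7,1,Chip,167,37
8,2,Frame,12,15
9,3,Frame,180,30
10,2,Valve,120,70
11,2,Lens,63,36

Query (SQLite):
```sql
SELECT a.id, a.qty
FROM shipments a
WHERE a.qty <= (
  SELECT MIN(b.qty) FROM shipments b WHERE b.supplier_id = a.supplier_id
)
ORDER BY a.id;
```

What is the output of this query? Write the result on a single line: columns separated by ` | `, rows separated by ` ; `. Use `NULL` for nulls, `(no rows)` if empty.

1 | 1 ; 3 | 38 ; 8 | 12

For each shipments row a, compute MIN(qty) over rows sharing a.supplier_id.
Keep row a if a.qty <= that per-group MIN.
  supplier_id=1: MIN(qty) = 38
  supplier_id=2: MIN(qty) = 12
  supplier_id=3: MIN(qty) = 1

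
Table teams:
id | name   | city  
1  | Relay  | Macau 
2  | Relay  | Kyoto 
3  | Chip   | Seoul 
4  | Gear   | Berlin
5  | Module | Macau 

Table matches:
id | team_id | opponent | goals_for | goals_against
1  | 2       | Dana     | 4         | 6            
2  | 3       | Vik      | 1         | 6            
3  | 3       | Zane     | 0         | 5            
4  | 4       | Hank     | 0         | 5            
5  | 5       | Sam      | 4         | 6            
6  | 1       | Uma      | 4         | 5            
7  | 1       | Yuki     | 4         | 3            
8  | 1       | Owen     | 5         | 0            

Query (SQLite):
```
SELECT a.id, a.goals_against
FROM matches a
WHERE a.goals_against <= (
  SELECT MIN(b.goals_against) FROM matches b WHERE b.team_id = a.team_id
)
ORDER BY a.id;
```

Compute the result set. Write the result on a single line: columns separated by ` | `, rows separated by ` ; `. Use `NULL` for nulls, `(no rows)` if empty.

1 | 6 ; 3 | 5 ; 4 | 5 ; 5 | 6 ; 8 | 0

For each matches row a, compute MIN(goals_against) over rows sharing a.team_id.
Keep row a if a.goals_against <= that per-group MIN.
  team_id=1: MIN(goals_against) = 0
  team_id=2: MIN(goals_against) = 6
  team_id=3: MIN(goals_against) = 5
  team_id=4: MIN(goals_against) = 5
  team_id=5: MIN(goals_against) = 6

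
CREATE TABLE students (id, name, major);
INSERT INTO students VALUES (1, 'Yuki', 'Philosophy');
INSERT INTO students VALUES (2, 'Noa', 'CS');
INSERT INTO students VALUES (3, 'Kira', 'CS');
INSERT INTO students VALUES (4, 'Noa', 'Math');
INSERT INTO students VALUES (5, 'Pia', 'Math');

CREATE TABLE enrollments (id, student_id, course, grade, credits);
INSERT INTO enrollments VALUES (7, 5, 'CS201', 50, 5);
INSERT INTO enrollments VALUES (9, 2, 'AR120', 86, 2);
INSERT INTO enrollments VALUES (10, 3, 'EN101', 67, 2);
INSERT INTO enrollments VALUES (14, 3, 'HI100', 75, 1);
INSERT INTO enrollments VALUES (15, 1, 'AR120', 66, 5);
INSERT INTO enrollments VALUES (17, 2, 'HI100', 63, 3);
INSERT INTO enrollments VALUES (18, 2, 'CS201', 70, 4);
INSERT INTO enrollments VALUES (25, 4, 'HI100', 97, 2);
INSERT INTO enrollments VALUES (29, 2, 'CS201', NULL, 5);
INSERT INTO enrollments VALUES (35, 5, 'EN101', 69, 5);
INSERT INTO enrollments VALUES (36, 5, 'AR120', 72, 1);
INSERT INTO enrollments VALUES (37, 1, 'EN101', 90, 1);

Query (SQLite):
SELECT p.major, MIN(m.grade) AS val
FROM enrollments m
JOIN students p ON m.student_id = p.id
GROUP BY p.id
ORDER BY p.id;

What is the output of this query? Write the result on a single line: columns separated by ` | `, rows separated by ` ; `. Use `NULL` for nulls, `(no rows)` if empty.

Philosophy | 66 ; CS | 63 ; CS | 67 ; Math | 97 ; Math | 50

Join each enrollments row to its students via student_id.
Group joined rows by students.id; compute MIN(m.grade) per group.
  1: ids {15, 37} → MIN(m.grade)=66
  2: ids {9, 17, 18, 29} → MIN(m.grade)=63
  3: ids {10, 14} → MIN(m.grade)=67
  4: ids {25} → MIN(m.grade)=97
  5: ids {7, 35, 36} → MIN(m.grade)=50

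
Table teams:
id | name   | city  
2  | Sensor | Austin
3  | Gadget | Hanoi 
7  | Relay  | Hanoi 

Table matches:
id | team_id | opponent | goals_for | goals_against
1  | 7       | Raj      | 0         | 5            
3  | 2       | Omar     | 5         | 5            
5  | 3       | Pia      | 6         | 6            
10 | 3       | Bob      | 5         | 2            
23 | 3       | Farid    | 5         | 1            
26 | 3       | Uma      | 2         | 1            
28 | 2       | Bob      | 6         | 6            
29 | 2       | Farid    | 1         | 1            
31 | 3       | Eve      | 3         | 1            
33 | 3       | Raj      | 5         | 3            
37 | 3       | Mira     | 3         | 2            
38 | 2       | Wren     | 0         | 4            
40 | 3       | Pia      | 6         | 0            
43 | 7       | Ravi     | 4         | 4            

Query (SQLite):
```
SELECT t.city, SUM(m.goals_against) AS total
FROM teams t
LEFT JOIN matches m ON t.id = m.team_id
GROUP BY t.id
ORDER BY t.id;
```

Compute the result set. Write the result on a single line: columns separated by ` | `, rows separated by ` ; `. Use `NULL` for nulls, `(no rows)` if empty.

Austin | 16 ; Hanoi | 16 ; Hanoi | 9

LEFT JOIN keeps every teams row; unmatched ones get NULL for matches columns.
Group by teams.id and compute SUM(m.goals_against). SUM over an all-NULL group is NULL.
  2: ids {3, 28, 29, 38} → SUM(m.goals_against)=16
  3: ids {5, 10, 23, 26, 31, 33, 37, 40} → SUM(m.goals_against)=16
  7: ids {1, 43} → SUM(m.goals_against)=9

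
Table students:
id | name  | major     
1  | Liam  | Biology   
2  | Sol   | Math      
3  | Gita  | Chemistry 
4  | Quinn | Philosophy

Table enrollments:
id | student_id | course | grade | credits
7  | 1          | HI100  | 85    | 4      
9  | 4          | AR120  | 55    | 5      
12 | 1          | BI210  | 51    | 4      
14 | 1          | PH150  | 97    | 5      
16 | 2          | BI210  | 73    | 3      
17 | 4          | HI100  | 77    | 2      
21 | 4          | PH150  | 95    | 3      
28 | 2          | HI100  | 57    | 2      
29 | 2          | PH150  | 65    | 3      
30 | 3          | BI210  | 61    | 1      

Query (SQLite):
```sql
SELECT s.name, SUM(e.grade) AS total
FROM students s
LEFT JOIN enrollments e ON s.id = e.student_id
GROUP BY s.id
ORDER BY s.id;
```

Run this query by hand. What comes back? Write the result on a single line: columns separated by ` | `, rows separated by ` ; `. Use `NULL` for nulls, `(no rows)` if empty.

Liam | 233 ; Sol | 195 ; Gita | 61 ; Quinn | 227

LEFT JOIN keeps every students row; unmatched ones get NULL for enrollments columns.
Group by students.id and compute SUM(e.grade). SUM over an all-NULL group is NULL.
  1: ids {7, 12, 14} → SUM(e.grade)=233
  2: ids {16, 28, 29} → SUM(e.grade)=195
  3: ids {30} → SUM(e.grade)=61
  4: ids {9, 17, 21} → SUM(e.grade)=227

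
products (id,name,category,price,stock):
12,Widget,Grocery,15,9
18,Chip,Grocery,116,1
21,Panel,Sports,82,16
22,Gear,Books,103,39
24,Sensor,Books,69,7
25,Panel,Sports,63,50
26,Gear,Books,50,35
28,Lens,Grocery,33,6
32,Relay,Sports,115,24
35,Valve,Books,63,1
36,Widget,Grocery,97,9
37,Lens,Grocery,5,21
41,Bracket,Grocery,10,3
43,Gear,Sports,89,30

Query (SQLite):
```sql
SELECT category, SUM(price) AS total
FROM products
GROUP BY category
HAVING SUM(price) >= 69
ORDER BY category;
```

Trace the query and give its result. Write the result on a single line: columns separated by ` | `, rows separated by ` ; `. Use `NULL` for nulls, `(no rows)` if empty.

Partition products by category; compute SUM(price) within each group.
HAVING: keep groups where SUM(price) >= 69.
  Books: ids {22, 24, 26, 35} → SUM(price)=285
  Grocery: ids {12, 18, 28, 36, 37, 41} → SUM(price)=276
  Sports: ids {21, 25, 32, 43} → SUM(price)=349

Books | 285 ; Grocery | 276 ; Sports | 349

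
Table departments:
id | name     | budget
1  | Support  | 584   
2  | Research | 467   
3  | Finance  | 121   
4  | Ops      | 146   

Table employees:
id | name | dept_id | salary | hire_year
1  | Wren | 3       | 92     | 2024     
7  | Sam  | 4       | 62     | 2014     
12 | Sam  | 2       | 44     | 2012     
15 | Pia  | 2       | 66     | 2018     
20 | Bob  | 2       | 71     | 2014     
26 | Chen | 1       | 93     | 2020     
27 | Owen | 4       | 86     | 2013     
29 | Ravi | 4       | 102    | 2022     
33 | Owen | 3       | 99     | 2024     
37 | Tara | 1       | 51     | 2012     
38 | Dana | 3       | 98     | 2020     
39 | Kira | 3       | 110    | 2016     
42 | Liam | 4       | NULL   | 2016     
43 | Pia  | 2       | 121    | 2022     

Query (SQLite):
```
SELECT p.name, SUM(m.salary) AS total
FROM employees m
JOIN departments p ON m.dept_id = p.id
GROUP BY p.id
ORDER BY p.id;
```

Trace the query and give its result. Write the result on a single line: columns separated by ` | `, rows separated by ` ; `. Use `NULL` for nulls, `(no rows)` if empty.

Join each employees row to its departments via dept_id.
Group joined rows by departments.id; compute SUM(m.salary) per group.
  1: ids {26, 37} → SUM(m.salary)=144
  2: ids {12, 15, 20, 43} → SUM(m.salary)=302
  3: ids {1, 33, 38, 39} → SUM(m.salary)=399
  4: ids {7, 27, 29, 42} → SUM(m.salary)=250

Support | 144 ; Research | 302 ; Finance | 399 ; Ops | 250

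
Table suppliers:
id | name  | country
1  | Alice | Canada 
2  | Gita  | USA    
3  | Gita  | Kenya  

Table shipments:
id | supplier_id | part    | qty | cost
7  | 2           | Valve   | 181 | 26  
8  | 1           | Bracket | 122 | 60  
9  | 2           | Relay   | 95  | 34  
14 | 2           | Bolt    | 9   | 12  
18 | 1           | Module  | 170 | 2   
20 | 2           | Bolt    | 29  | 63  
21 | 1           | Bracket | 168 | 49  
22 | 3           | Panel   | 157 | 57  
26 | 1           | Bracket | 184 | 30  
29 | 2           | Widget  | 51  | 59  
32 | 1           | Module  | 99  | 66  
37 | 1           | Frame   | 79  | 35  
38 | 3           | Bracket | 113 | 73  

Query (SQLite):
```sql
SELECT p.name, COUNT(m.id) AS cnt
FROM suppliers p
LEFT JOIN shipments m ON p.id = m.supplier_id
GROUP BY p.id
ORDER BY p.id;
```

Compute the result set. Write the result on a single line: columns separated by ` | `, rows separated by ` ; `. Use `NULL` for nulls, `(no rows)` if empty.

LEFT JOIN keeps every suppliers row; unmatched ones get NULL for shipments columns.
Group by suppliers.id and compute COUNT(m.id). COUNT(col) of an all-NULL group is 0.
  1: ids {8, 18, 21, 26, 32, 37} → COUNT(m.id)=6
  2: ids {7, 9, 14, 20, 29} → COUNT(m.id)=5
  3: ids {22, 38} → COUNT(m.id)=2

Alice | 6 ; Gita | 5 ; Gita | 2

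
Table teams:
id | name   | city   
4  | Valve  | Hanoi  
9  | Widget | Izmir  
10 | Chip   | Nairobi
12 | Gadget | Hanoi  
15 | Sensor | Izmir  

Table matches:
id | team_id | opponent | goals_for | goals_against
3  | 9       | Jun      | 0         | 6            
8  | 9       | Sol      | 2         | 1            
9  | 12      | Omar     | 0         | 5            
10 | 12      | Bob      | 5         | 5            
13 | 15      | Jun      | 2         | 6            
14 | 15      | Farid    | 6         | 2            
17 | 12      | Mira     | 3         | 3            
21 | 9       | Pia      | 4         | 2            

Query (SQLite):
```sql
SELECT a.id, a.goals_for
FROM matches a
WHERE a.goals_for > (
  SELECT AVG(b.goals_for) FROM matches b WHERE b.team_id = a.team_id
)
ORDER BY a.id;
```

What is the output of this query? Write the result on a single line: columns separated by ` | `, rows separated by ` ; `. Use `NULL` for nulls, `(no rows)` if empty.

10 | 5 ; 14 | 6 ; 17 | 3 ; 21 | 4

For each matches row a, compute AVG(goals_for) over rows sharing a.team_id.
Keep row a if a.goals_for > that per-group AVG.
  team_id=9: AVG(goals_for) = 2.0
  team_id=12: AVG(goals_for) = 2.666667
  team_id=15: AVG(goals_for) = 4.0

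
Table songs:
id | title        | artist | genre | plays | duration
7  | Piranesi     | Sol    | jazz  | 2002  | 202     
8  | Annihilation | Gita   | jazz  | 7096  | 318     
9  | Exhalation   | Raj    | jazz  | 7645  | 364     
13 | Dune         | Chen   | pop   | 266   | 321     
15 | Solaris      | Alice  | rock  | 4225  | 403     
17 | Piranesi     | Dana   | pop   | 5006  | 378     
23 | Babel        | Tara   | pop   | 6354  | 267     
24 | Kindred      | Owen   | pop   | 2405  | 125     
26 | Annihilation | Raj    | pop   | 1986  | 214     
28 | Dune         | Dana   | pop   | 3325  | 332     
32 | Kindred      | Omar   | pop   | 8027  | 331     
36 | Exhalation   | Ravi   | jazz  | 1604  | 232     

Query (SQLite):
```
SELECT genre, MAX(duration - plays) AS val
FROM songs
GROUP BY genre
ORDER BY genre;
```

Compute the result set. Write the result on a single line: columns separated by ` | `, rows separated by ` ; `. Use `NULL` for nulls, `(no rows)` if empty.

jazz | -1372 ; pop | 55 ; rock | -3822

For each row compute duration - plays.
Group by genre; take MAX of the expression per group.
  jazz: ids {7, 8, 9, 36} → MAX(duration - plays)=-1372
  pop: ids {13, 17, 23, 24, 26, 28, 32} → MAX(duration - plays)=55
  rock: ids {15} → MAX(duration - plays)=-3822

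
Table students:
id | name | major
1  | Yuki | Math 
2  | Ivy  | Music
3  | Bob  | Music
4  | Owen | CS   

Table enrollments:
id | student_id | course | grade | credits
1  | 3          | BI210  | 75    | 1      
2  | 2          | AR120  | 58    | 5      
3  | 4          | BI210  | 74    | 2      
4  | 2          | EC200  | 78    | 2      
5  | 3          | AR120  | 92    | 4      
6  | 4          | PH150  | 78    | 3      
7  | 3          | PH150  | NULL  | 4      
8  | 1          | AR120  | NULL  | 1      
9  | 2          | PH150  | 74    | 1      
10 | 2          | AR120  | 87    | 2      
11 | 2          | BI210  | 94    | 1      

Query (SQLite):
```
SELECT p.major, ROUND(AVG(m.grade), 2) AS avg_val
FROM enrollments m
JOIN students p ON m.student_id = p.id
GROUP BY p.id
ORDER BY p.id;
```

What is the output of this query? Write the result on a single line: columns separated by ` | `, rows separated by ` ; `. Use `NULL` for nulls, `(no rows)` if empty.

Math | NULL ; Music | 78.2 ; Music | 83.5 ; CS | 76

Join each enrollments row to its students via student_id.
Group joined rows by students.id; compute ROUND(AVG(m.grade), 2) per group.
  1: ids {8} → ROUND(AVG(m.grade), 2)=NULL
  2: ids {2, 4, 9, 10, 11} → ROUND(AVG(m.grade), 2)=78.2
  3: ids {1, 5, 7} → ROUND(AVG(m.grade), 2)=83.5
  4: ids {3, 6} → ROUND(AVG(m.grade), 2)=76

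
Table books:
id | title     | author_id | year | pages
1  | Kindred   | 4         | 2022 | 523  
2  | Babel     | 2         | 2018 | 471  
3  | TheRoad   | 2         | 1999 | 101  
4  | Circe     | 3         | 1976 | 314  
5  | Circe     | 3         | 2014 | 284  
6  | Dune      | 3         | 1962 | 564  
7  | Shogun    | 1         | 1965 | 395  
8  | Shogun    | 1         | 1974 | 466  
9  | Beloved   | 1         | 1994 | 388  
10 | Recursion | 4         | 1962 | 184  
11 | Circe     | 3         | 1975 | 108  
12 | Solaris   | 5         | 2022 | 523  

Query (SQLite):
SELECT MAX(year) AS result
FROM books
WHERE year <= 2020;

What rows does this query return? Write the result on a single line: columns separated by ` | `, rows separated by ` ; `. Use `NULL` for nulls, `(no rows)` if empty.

2018

Rows where year <= 2020 → year values: [2018, 1999, 1976, 2014, 1962, 1965, 1974, 1994, 1962, 1975].
MAX of non-NULL values = 2018.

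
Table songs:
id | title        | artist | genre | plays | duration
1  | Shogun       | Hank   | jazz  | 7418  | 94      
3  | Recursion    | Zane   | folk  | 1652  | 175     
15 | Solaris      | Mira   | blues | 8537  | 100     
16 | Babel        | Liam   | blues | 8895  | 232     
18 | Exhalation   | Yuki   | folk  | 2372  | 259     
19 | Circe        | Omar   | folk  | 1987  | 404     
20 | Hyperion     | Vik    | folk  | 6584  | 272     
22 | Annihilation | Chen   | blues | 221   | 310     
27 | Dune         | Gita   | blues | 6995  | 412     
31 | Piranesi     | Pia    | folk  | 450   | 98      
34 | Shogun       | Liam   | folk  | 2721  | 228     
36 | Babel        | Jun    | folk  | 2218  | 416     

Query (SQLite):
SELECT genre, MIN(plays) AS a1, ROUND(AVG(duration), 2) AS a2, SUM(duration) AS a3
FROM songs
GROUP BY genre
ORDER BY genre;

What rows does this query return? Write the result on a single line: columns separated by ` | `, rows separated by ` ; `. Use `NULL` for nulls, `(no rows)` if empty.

blues | 221 | 263.5 | 1054 ; folk | 450 | 264.57 | 1852 ; jazz | 7418 | 94 | 94

Group songs by genre.
Per group compute: MIN(plays), ROUND(AVG(duration), 2), SUM(duration).
  blues: ids {15, 16, 22, 27} → MIN(plays)=221, ROUND(AVG(duration), 2)=263.5, SUM(duration)=1054
  folk: ids {3, 18, 19, 20, 31, 34, 36} → MIN(plays)=450, ROUND(AVG(duration), 2)=264.57, SUM(duration)=1852
  jazz: ids {1} → MIN(plays)=7418, ROUND(AVG(duration), 2)=94, SUM(duration)=94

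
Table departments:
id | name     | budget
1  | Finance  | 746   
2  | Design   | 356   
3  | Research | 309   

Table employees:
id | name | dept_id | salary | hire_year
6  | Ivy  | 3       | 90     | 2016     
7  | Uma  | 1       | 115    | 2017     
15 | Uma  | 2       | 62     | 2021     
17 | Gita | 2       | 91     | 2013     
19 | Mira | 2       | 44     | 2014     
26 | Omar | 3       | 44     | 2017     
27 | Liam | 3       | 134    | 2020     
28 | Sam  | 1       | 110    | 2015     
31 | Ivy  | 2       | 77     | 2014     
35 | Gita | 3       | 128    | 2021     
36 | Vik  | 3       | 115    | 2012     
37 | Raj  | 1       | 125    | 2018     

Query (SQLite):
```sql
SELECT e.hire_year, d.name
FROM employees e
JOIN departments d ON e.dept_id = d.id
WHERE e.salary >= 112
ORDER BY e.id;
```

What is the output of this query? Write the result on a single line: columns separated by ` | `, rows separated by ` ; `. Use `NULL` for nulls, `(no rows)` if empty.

Each employees row matches the departments row where dept_id = departments.id.
Then keep rows with e.salary >= 112.

2017 | Finance ; 2020 | Research ; 2021 | Research ; 2012 | Research ; 2018 | Finance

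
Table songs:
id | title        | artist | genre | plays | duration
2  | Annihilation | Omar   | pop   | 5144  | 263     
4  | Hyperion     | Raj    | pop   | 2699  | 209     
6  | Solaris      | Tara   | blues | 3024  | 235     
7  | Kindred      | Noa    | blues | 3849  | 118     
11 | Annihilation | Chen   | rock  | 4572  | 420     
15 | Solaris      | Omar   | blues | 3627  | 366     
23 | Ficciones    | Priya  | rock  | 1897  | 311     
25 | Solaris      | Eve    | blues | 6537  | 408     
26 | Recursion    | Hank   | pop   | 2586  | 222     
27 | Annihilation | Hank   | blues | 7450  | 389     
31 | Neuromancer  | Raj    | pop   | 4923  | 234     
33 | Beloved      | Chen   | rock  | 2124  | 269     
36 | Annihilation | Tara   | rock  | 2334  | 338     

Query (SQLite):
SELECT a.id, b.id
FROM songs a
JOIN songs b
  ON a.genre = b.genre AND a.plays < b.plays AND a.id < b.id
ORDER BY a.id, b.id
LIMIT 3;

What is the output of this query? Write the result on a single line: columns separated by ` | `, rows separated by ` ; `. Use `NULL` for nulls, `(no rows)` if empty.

Pairs (a,b) with same genre, a.plays < b.plays, a.id < b.id.
genre groups: blues:{6,7,15,25,27} pop:{2,4,26,31} rock:{11,23,33,36}
Ordered by (a.id, b.id); first 3.

4 | 31 ; 6 | 7 ; 6 | 15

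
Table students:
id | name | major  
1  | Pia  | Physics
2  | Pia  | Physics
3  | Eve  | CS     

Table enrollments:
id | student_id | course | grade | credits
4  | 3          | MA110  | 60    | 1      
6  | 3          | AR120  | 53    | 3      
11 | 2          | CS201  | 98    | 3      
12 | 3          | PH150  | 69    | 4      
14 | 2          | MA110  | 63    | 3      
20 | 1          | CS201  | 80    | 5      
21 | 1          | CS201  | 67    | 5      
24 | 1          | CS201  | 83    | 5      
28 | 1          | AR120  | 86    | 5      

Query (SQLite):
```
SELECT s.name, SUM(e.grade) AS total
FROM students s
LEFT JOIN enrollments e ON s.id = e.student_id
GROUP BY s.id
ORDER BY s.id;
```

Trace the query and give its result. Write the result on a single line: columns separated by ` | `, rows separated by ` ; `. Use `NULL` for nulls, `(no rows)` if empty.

Pia | 316 ; Pia | 161 ; Eve | 182

LEFT JOIN keeps every students row; unmatched ones get NULL for enrollments columns.
Group by students.id and compute SUM(e.grade). SUM over an all-NULL group is NULL.
  1: ids {20, 21, 24, 28} → SUM(e.grade)=316
  2: ids {11, 14} → SUM(e.grade)=161
  3: ids {4, 6, 12} → SUM(e.grade)=182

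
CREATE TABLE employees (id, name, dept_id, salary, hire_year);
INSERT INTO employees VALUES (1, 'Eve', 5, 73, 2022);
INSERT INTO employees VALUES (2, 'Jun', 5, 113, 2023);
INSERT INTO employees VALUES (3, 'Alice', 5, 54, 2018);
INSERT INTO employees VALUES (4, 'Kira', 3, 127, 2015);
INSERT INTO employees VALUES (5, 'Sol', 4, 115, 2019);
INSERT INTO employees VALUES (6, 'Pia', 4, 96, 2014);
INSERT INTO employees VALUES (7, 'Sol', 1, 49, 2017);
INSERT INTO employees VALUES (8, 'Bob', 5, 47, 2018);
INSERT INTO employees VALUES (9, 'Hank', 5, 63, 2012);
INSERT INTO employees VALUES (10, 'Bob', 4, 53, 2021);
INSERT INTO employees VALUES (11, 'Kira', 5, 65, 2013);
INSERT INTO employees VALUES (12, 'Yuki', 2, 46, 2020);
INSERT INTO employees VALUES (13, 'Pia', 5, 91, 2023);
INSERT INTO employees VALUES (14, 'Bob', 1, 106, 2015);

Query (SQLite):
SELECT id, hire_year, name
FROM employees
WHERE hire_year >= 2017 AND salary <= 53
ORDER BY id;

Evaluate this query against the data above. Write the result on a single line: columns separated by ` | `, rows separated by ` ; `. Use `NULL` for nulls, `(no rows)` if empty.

7 | 2017 | Sol ; 8 | 2018 | Bob ; 10 | 2021 | Bob ; 12 | 2020 | Yuki

hire_year >= 2017: ids {1, 2, 3, 5, 7, 8, 10, 12, 13}
salary <= 53: ids {7, 8, 10, 12}
Combine with AND.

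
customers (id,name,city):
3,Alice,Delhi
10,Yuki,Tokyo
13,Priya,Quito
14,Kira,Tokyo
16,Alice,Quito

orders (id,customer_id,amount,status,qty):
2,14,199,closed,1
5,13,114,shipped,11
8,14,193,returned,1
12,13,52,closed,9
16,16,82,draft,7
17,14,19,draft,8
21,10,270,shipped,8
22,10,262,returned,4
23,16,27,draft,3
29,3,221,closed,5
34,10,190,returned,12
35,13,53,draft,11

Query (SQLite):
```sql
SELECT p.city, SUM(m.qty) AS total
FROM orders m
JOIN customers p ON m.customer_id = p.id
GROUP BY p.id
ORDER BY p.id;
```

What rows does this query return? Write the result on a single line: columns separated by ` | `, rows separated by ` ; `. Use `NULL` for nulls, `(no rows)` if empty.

Delhi | 5 ; Tokyo | 24 ; Quito | 31 ; Tokyo | 10 ; Quito | 10

Join each orders row to its customers via customer_id.
Group joined rows by customers.id; compute SUM(m.qty) per group.
  3: ids {29} → SUM(m.qty)=5
  10: ids {21, 22, 34} → SUM(m.qty)=24
  13: ids {5, 12, 35} → SUM(m.qty)=31
  14: ids {2, 8, 17} → SUM(m.qty)=10
  16: ids {16, 23} → SUM(m.qty)=10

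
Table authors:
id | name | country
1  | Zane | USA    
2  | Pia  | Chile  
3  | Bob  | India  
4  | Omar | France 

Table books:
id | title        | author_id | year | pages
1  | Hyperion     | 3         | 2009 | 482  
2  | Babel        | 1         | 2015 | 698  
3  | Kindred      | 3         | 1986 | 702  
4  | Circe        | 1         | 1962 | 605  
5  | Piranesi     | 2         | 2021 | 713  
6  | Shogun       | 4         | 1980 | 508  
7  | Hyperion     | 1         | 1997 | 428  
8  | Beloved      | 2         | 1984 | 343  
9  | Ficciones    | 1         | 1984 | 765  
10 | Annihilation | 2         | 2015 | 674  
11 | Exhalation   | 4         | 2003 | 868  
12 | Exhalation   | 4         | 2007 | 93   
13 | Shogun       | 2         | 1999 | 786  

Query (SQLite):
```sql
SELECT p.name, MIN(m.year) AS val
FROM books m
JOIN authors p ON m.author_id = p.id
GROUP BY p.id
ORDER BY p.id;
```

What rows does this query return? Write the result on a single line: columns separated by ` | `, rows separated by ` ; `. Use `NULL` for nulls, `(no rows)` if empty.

Zane | 1962 ; Pia | 1984 ; Bob | 1986 ; Omar | 1980

Join each books row to its authors via author_id.
Group joined rows by authors.id; compute MIN(m.year) per group.
  1: ids {2, 4, 7, 9} → MIN(m.year)=1962
  2: ids {5, 8, 10, 13} → MIN(m.year)=1984
  3: ids {1, 3} → MIN(m.year)=1986
  4: ids {6, 11, 12} → MIN(m.year)=1980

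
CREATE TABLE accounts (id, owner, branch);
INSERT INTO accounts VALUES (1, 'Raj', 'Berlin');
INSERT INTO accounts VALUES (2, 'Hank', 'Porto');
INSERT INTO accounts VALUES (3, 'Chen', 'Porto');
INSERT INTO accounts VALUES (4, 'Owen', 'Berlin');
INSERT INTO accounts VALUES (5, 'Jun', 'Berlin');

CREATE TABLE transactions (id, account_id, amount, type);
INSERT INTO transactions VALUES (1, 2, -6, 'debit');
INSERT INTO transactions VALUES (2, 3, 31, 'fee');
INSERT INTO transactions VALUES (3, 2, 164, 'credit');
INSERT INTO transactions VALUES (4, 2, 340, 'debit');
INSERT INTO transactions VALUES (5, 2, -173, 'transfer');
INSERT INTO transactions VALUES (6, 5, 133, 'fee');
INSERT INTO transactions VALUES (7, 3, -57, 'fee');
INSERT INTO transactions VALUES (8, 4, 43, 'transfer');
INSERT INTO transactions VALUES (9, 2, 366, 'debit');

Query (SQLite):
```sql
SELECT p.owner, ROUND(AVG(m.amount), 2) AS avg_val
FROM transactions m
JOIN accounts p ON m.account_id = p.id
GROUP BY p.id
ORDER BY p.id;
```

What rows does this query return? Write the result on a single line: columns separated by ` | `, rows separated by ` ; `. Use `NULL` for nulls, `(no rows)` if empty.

Join each transactions row to its accounts via account_id.
Group joined rows by accounts.id; compute ROUND(AVG(m.amount), 2) per group.
  2: ids {1, 3, 4, 5, 9} → ROUND(AVG(m.amount), 2)=138.2
  3: ids {2, 7} → ROUND(AVG(m.amount), 2)=-13
  4: ids {8} → ROUND(AVG(m.amount), 2)=43
  5: ids {6} → ROUND(AVG(m.amount), 2)=133

Hank | 138.2 ; Chen | -13 ; Owen | 43 ; Jun | 133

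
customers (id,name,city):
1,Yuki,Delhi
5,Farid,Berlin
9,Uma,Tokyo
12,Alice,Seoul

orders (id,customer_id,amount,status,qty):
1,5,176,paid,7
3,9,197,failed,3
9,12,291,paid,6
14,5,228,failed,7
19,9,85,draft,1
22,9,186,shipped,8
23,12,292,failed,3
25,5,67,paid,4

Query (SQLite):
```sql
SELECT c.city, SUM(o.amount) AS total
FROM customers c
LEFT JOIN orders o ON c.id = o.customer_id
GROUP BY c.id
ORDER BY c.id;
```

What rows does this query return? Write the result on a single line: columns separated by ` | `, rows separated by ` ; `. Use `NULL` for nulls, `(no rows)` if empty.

Delhi | NULL ; Berlin | 471 ; Tokyo | 468 ; Seoul | 583

LEFT JOIN keeps every customers row; unmatched ones get NULL for orders columns.
Group by customers.id and compute SUM(o.amount). SUM over an all-NULL group is NULL.
  1: ids {—} → SUM(o.amount)=NULL
  5: ids {1, 14, 25} → SUM(o.amount)=471
  9: ids {3, 19, 22} → SUM(o.amount)=468
  12: ids {9, 23} → SUM(o.amount)=583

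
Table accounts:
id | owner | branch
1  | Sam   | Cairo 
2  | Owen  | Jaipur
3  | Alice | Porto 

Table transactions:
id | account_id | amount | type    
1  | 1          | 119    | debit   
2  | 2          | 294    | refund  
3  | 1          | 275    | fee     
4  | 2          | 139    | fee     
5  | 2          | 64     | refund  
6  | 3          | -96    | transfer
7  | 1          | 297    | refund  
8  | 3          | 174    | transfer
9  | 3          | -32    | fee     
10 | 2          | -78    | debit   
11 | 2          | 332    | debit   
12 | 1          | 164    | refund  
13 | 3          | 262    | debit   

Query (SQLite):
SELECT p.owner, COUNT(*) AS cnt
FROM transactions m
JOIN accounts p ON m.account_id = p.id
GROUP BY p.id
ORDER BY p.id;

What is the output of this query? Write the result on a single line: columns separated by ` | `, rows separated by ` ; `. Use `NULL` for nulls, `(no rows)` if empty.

Sam | 4 ; Owen | 5 ; Alice | 4

Join each transactions row to its accounts via account_id.
Group joined rows by accounts.id; compute COUNT(*) per group.
  1: ids {1, 3, 7, 12} → COUNT(*)=4
  2: ids {2, 4, 5, 10, 11} → COUNT(*)=5
  3: ids {6, 8, 9, 13} → COUNT(*)=4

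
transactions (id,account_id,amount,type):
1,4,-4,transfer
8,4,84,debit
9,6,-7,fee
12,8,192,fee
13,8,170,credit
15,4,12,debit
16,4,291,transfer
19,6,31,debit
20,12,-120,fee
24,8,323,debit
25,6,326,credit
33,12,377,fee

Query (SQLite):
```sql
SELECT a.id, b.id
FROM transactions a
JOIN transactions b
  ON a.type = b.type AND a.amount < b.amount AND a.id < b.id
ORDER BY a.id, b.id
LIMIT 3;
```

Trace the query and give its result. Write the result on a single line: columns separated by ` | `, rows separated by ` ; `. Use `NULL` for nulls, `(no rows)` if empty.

1 | 16 ; 8 | 24 ; 9 | 12

Pairs (a,b) with same type, a.amount < b.amount, a.id < b.id.
type groups: credit:{13,25} debit:{8,15,19,24} fee:{9,12,20,33} transfer:{1,16}
Ordered by (a.id, b.id); first 3.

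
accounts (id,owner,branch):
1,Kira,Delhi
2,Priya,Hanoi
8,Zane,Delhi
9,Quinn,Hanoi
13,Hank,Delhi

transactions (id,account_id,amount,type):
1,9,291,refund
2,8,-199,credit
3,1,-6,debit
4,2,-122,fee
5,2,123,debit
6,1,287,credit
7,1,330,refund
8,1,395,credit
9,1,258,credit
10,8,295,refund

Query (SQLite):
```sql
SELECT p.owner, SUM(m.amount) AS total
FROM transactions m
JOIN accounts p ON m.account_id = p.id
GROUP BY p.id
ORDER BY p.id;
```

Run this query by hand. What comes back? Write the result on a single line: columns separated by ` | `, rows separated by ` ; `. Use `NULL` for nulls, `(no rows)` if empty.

Join each transactions row to its accounts via account_id.
Group joined rows by accounts.id; compute SUM(m.amount) per group.
  1: ids {3, 6, 7, 8, 9} → SUM(m.amount)=1264
  2: ids {4, 5} → SUM(m.amount)=1
  8: ids {2, 10} → SUM(m.amount)=96
  9: ids {1} → SUM(m.amount)=291

Kira | 1264 ; Priya | 1 ; Zane | 96 ; Quinn | 291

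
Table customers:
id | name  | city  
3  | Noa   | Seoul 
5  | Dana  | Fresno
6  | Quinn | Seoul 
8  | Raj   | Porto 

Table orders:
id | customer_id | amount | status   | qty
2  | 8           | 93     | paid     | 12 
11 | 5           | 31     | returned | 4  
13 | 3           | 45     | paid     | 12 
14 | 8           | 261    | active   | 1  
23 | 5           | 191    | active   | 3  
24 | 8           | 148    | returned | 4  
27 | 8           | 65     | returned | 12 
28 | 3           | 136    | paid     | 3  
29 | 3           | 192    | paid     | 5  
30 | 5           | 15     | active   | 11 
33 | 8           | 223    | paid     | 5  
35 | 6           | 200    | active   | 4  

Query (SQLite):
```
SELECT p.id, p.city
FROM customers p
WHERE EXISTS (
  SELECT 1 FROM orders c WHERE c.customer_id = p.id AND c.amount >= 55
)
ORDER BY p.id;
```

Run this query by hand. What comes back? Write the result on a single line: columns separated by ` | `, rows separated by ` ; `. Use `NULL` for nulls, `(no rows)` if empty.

3 | Seoul ; 5 | Fresno ; 6 | Seoul ; 8 | Porto

For each customers row, check whether any orders with matching customer_id has amount >= 55.
Keep rows where that is true.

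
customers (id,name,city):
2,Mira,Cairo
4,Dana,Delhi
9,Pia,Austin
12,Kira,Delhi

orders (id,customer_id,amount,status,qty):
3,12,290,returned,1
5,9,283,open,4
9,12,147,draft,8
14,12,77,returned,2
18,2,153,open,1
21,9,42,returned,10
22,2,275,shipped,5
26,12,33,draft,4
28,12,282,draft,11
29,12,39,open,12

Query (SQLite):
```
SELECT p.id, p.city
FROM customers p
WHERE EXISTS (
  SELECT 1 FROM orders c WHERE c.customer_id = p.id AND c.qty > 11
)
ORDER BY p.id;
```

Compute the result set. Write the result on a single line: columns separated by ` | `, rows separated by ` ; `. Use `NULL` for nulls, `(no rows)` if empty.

For each customers row, check whether any orders with matching customer_id has qty > 11.
Keep rows where that is true.

12 | Delhi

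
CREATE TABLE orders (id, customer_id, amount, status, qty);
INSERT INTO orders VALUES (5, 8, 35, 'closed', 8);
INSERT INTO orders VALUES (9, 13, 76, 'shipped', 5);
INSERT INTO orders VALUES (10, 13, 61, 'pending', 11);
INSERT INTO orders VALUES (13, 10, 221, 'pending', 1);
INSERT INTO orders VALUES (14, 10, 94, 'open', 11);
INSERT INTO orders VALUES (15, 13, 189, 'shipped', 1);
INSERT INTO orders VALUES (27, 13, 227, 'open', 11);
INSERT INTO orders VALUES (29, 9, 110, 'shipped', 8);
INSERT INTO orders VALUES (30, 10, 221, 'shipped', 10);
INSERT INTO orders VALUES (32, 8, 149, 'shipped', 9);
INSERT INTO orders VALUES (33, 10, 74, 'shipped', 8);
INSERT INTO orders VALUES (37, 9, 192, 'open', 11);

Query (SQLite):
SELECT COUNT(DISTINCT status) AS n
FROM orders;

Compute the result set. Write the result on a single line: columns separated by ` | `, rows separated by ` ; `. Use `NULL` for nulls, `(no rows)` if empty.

4

Count distinct non-NULL status values.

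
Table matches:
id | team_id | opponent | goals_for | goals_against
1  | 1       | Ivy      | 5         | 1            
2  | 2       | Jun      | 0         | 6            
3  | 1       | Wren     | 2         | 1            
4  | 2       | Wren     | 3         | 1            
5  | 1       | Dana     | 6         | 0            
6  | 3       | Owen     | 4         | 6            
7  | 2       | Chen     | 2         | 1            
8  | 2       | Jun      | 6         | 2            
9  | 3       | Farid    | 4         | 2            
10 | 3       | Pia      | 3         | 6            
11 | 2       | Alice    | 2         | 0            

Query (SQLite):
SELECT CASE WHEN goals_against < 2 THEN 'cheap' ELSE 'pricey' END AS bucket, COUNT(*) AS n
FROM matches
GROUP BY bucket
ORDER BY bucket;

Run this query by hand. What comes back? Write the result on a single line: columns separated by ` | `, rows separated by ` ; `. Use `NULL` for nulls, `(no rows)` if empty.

cheap | 6 ; pricey | 5

Bucket rows by goals_against < 2 → 'cheap' else 'pricey'; count each bucket.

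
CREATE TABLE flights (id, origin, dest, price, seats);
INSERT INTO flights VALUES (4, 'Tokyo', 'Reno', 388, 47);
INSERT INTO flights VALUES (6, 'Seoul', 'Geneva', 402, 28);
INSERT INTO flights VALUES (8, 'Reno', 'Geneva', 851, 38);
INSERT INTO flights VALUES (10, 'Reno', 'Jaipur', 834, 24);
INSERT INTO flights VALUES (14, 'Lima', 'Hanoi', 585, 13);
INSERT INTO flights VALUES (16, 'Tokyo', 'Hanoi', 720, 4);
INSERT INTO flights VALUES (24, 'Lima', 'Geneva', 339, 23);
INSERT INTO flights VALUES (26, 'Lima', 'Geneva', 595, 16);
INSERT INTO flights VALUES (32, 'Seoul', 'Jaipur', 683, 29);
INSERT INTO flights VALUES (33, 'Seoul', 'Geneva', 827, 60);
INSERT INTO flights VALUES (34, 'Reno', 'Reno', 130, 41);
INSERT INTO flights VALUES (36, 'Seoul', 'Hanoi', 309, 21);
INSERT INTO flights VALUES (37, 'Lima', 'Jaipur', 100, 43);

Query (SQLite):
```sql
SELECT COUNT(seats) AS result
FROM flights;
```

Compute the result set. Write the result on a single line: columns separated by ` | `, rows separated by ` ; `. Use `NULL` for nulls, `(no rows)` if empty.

13

All seats values: [47, 28, 38, 24, 13, 4, 23, 16, 29, 60, 41, 21, 43].
COUNT(seats) counts non-NULL values → 13.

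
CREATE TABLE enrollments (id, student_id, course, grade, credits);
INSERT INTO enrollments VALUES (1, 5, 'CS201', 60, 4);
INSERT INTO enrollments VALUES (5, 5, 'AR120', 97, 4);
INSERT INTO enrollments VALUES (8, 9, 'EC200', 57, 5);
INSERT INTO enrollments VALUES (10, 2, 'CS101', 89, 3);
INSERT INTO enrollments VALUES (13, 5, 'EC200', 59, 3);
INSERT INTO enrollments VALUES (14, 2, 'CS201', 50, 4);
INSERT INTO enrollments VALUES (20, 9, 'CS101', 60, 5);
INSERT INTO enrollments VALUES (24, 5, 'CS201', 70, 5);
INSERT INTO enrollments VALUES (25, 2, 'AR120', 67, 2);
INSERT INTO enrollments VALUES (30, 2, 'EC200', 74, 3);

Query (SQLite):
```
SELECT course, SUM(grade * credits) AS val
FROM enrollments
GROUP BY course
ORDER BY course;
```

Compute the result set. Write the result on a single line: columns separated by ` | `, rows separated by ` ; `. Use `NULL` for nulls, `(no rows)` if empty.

AR120 | 522 ; CS101 | 567 ; CS201 | 790 ; EC200 | 684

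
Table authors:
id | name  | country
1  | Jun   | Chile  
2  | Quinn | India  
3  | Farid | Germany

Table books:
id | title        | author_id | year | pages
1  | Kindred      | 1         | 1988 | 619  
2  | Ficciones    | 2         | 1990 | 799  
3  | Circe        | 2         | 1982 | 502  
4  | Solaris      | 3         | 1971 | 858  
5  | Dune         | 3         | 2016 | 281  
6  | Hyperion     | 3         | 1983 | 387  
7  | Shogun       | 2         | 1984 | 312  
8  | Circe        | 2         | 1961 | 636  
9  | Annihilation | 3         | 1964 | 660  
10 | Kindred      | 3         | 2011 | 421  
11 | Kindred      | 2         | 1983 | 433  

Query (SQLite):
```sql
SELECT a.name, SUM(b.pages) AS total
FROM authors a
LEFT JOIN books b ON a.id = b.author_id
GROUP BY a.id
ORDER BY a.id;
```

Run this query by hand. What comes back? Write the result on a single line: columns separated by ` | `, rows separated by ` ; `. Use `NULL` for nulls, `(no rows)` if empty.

LEFT JOIN keeps every authors row; unmatched ones get NULL for books columns.
Group by authors.id and compute SUM(b.pages). SUM over an all-NULL group is NULL.
  1: ids {1} → SUM(b.pages)=619
  2: ids {2, 3, 7, 8, 11} → SUM(b.pages)=2682
  3: ids {4, 5, 6, 9, 10} → SUM(b.pages)=2607

Jun | 619 ; Quinn | 2682 ; Farid | 2607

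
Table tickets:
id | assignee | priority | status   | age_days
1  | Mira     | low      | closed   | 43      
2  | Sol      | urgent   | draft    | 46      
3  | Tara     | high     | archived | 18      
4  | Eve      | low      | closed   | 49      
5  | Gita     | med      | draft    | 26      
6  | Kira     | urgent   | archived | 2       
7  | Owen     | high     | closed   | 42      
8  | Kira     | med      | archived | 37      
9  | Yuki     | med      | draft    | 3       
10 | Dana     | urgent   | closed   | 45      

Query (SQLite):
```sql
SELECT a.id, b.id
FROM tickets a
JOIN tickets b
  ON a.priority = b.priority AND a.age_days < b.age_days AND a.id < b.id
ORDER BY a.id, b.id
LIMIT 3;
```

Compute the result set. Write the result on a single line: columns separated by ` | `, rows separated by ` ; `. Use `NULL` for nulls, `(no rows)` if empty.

1 | 4 ; 3 | 7 ; 5 | 8

Pairs (a,b) with same priority, a.age_days < b.age_days, a.id < b.id.
priority groups: high:{3,7} low:{1,4} med:{5,8,9} urgent:{2,6,10}
Ordered by (a.id, b.id); first 3.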